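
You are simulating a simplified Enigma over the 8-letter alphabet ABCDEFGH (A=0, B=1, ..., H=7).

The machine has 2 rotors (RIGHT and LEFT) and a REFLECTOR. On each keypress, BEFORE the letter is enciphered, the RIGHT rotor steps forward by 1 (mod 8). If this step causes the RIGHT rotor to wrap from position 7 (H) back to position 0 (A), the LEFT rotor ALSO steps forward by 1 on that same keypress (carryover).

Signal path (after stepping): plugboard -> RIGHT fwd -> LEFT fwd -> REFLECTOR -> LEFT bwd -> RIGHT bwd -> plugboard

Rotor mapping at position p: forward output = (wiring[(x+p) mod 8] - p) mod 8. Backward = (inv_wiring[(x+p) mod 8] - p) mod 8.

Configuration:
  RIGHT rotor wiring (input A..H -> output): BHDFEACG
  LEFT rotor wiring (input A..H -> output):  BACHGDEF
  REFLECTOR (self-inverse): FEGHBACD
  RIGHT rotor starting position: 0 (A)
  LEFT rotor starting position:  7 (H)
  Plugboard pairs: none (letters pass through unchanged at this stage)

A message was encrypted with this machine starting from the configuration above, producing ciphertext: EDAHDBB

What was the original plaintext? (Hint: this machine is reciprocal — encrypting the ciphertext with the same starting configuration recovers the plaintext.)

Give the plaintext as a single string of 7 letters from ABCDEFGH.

Answer: CCFAHDE

Derivation:
Char 1 ('E'): step: R->1, L=7; E->plug->E->R->H->L->F->refl->A->L'->E->R'->C->plug->C
Char 2 ('D'): step: R->2, L=7; D->plug->D->R->G->L->E->refl->B->L'->C->R'->C->plug->C
Char 3 ('A'): step: R->3, L=7; A->plug->A->R->C->L->B->refl->E->L'->G->R'->F->plug->F
Char 4 ('H'): step: R->4, L=7; H->plug->H->R->B->L->C->refl->G->L'->A->R'->A->plug->A
Char 5 ('D'): step: R->5, L=7; D->plug->D->R->E->L->A->refl->F->L'->H->R'->H->plug->H
Char 6 ('B'): step: R->6, L=7; B->plug->B->R->A->L->G->refl->C->L'->B->R'->D->plug->D
Char 7 ('B'): step: R->7, L=7; B->plug->B->R->C->L->B->refl->E->L'->G->R'->E->plug->E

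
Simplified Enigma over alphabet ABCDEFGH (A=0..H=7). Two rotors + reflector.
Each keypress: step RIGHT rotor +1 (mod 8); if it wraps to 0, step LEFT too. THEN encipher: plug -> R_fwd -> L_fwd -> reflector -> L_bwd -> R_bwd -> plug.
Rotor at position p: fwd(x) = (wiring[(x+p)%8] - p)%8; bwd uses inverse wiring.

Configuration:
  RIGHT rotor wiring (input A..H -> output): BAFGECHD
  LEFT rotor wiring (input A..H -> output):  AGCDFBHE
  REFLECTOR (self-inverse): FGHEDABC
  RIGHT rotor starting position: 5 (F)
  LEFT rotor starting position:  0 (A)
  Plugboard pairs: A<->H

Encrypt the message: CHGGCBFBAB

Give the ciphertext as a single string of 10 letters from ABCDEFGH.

Answer: EAFHGGHAFE

Derivation:
Char 1 ('C'): step: R->6, L=0; C->plug->C->R->D->L->D->refl->E->L'->H->R'->E->plug->E
Char 2 ('H'): step: R->7, L=0; H->plug->A->R->E->L->F->refl->A->L'->A->R'->H->plug->A
Char 3 ('G'): step: R->0, L->1 (L advanced); G->plug->G->R->H->L->H->refl->C->L'->C->R'->F->plug->F
Char 4 ('G'): step: R->1, L=1; G->plug->G->R->C->L->C->refl->H->L'->H->R'->A->plug->H
Char 5 ('C'): step: R->2, L=1; C->plug->C->R->C->L->C->refl->H->L'->H->R'->G->plug->G
Char 6 ('B'): step: R->3, L=1; B->plug->B->R->B->L->B->refl->G->L'->F->R'->G->plug->G
Char 7 ('F'): step: R->4, L=1; F->plug->F->R->E->L->A->refl->F->L'->A->R'->A->plug->H
Char 8 ('B'): step: R->5, L=1; B->plug->B->R->C->L->C->refl->H->L'->H->R'->H->plug->A
Char 9 ('A'): step: R->6, L=1; A->plug->H->R->E->L->A->refl->F->L'->A->R'->F->plug->F
Char 10 ('B'): step: R->7, L=1; B->plug->B->R->C->L->C->refl->H->L'->H->R'->E->plug->E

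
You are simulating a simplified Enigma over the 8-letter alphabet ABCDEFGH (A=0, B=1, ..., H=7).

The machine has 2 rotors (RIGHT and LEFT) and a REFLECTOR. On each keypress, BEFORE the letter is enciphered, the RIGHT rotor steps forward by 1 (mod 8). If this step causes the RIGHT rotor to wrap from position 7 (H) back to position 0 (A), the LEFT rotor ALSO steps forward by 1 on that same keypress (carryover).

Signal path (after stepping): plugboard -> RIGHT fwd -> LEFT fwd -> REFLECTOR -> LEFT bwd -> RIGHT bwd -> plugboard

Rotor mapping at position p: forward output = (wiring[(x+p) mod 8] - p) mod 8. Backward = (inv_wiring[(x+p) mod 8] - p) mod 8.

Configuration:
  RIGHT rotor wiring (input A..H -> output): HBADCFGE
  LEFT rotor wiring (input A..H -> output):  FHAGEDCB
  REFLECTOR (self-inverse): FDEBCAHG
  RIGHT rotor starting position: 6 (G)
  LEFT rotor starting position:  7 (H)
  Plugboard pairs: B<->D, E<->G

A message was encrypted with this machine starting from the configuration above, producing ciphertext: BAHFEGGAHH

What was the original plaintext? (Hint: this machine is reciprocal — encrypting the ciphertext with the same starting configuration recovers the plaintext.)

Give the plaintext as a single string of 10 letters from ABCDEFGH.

Answer: GFGCFDEGAA

Derivation:
Char 1 ('B'): step: R->7, L=7; B->plug->D->R->B->L->G->refl->H->L'->E->R'->E->plug->G
Char 2 ('A'): step: R->0, L->0 (L advanced); A->plug->A->R->H->L->B->refl->D->L'->F->R'->F->plug->F
Char 3 ('H'): step: R->1, L=0; H->plug->H->R->G->L->C->refl->E->L'->E->R'->E->plug->G
Char 4 ('F'): step: R->2, L=0; F->plug->F->R->C->L->A->refl->F->L'->A->R'->C->plug->C
Char 5 ('E'): step: R->3, L=0; E->plug->G->R->G->L->C->refl->E->L'->E->R'->F->plug->F
Char 6 ('G'): step: R->4, L=0; G->plug->E->R->D->L->G->refl->H->L'->B->R'->B->plug->D
Char 7 ('G'): step: R->5, L=0; G->plug->E->R->E->L->E->refl->C->L'->G->R'->G->plug->E
Char 8 ('A'): step: R->6, L=0; A->plug->A->R->A->L->F->refl->A->L'->C->R'->E->plug->G
Char 9 ('H'): step: R->7, L=0; H->plug->H->R->H->L->B->refl->D->L'->F->R'->A->plug->A
Char 10 ('H'): step: R->0, L->1 (L advanced); H->plug->H->R->E->L->C->refl->E->L'->H->R'->A->plug->A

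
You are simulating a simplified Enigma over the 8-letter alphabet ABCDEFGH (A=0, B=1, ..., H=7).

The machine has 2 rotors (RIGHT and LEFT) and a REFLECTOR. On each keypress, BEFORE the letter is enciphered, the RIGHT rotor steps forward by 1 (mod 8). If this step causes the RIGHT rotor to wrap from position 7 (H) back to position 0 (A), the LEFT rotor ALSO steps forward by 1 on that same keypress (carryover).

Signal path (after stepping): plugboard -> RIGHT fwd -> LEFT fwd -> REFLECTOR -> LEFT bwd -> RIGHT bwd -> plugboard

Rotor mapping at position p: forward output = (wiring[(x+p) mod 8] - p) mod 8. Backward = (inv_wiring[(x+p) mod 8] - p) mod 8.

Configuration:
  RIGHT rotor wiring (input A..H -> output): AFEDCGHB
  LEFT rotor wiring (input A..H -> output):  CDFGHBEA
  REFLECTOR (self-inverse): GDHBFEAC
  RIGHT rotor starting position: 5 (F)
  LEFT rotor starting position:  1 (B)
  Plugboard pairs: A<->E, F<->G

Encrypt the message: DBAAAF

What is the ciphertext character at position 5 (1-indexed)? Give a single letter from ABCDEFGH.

Char 1 ('D'): step: R->6, L=1; D->plug->D->R->H->L->B->refl->D->L'->F->R'->F->plug->G
Char 2 ('B'): step: R->7, L=1; B->plug->B->R->B->L->E->refl->F->L'->C->R'->A->plug->E
Char 3 ('A'): step: R->0, L->2 (L advanced); A->plug->E->R->C->L->F->refl->E->L'->B->R'->H->plug->H
Char 4 ('A'): step: R->1, L=2; A->plug->E->R->F->L->G->refl->A->L'->G->R'->F->plug->G
Char 5 ('A'): step: R->2, L=2; A->plug->E->R->F->L->G->refl->A->L'->G->R'->G->plug->F

F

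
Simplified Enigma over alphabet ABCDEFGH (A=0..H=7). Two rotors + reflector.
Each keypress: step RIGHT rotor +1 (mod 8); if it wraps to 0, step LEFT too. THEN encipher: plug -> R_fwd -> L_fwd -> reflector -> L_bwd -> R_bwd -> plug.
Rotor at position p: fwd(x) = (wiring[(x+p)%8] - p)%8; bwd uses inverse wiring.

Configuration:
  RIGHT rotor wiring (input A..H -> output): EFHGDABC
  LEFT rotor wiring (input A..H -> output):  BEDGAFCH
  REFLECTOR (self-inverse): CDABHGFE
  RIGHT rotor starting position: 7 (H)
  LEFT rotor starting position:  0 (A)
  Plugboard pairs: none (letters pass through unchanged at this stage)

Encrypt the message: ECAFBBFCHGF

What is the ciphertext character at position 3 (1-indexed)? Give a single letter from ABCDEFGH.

Char 1 ('E'): step: R->0, L->1 (L advanced); E->plug->E->R->D->L->H->refl->E->L'->E->R'->A->plug->A
Char 2 ('C'): step: R->1, L=1; C->plug->C->R->F->L->B->refl->D->L'->A->R'->F->plug->F
Char 3 ('A'): step: R->2, L=1; A->plug->A->R->F->L->B->refl->D->L'->A->R'->F->plug->F

F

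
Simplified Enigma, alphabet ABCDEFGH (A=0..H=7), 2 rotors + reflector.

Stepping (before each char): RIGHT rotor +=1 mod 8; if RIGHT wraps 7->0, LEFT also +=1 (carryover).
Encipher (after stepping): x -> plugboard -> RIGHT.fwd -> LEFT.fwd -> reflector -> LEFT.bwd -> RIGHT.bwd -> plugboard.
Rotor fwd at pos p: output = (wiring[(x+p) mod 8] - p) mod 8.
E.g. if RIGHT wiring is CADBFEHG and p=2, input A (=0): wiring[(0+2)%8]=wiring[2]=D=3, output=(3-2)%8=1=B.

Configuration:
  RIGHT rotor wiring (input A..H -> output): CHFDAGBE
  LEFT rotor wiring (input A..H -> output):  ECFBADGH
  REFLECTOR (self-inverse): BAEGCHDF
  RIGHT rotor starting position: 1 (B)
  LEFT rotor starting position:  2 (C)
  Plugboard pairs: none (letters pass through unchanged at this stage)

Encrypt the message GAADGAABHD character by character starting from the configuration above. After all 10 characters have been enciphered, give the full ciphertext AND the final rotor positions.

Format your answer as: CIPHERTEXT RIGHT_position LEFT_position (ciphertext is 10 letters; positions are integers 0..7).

Char 1 ('G'): step: R->2, L=2; G->plug->G->R->A->L->D->refl->G->L'->C->R'->F->plug->F
Char 2 ('A'): step: R->3, L=2; A->plug->A->R->A->L->D->refl->G->L'->C->R'->H->plug->H
Char 3 ('A'): step: R->4, L=2; A->plug->A->R->E->L->E->refl->C->L'->G->R'->E->plug->E
Char 4 ('D'): step: R->5, L=2; D->plug->D->R->F->L->F->refl->H->L'->B->R'->A->plug->A
Char 5 ('G'): step: R->6, L=2; G->plug->G->R->C->L->G->refl->D->L'->A->R'->H->plug->H
Char 6 ('A'): step: R->7, L=2; A->plug->A->R->F->L->F->refl->H->L'->B->R'->F->plug->F
Char 7 ('A'): step: R->0, L->3 (L advanced); A->plug->A->R->C->L->A->refl->B->L'->F->R'->C->plug->C
Char 8 ('B'): step: R->1, L=3; B->plug->B->R->E->L->E->refl->C->L'->H->R'->D->plug->D
Char 9 ('H'): step: R->2, L=3; H->plug->H->R->F->L->B->refl->A->L'->C->R'->F->plug->F
Char 10 ('D'): step: R->3, L=3; D->plug->D->R->G->L->H->refl->F->L'->B->R'->E->plug->E
Final: ciphertext=FHEAHFCDFE, RIGHT=3, LEFT=3

Answer: FHEAHFCDFE 3 3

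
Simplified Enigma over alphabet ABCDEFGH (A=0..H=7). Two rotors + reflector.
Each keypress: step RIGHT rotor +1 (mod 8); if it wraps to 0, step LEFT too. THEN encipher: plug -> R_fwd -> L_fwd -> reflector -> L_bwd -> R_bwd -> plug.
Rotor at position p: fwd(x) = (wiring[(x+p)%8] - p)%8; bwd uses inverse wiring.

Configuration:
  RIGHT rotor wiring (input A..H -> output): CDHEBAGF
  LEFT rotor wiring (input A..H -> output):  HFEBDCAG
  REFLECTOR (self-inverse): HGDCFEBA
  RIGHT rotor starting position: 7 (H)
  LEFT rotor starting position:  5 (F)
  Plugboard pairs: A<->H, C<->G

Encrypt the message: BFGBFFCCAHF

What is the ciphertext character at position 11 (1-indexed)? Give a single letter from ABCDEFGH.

Char 1 ('B'): step: R->0, L->6 (L advanced); B->plug->B->R->D->L->H->refl->A->L'->B->R'->E->plug->E
Char 2 ('F'): step: R->1, L=6; F->plug->F->R->F->L->D->refl->C->L'->A->R'->D->plug->D
Char 3 ('G'): step: R->2, L=6; G->plug->C->R->H->L->E->refl->F->L'->G->R'->D->plug->D
Char 4 ('B'): step: R->3, L=6; B->plug->B->R->G->L->F->refl->E->L'->H->R'->F->plug->F
Char 5 ('F'): step: R->4, L=6; F->plug->F->R->H->L->E->refl->F->L'->G->R'->E->plug->E
Char 6 ('F'): step: R->5, L=6; F->plug->F->R->C->L->B->refl->G->L'->E->R'->H->plug->A
Char 7 ('C'): step: R->6, L=6; C->plug->G->R->D->L->H->refl->A->L'->B->R'->E->plug->E
Char 8 ('C'): step: R->7, L=6; C->plug->G->R->B->L->A->refl->H->L'->D->R'->B->plug->B
Char 9 ('A'): step: R->0, L->7 (L advanced); A->plug->H->R->F->L->E->refl->F->L'->D->R'->B->plug->B
Char 10 ('H'): step: R->1, L=7; H->plug->A->R->C->L->G->refl->B->L'->H->R'->E->plug->E
Char 11 ('F'): step: R->2, L=7; F->plug->F->R->D->L->F->refl->E->L'->F->R'->A->plug->H

H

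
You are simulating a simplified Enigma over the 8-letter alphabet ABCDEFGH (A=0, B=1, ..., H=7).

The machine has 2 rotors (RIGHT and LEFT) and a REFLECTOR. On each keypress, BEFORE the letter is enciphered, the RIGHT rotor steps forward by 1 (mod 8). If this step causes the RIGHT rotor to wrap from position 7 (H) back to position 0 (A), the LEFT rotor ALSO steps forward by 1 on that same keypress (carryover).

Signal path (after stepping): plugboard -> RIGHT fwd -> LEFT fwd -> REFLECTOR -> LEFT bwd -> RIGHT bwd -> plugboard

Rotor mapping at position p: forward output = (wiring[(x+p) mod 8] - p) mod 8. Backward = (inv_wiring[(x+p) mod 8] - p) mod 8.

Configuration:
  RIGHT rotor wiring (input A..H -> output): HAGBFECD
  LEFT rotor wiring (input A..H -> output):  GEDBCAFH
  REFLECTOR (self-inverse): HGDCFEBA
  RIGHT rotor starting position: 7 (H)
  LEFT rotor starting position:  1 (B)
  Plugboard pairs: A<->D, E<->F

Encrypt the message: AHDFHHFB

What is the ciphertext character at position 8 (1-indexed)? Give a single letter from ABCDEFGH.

Char 1 ('A'): step: R->0, L->2 (L advanced); A->plug->D->R->B->L->H->refl->A->L'->C->R'->G->plug->G
Char 2 ('H'): step: R->1, L=2; H->plug->H->R->G->L->E->refl->F->L'->F->R'->B->plug->B
Char 3 ('D'): step: R->2, L=2; D->plug->A->R->E->L->D->refl->C->L'->H->R'->B->plug->B
Char 4 ('F'): step: R->3, L=2; F->plug->E->R->A->L->B->refl->G->L'->D->R'->H->plug->H
Char 5 ('H'): step: R->4, L=2; H->plug->H->R->F->L->F->refl->E->L'->G->R'->C->plug->C
Char 6 ('H'): step: R->5, L=2; H->plug->H->R->A->L->B->refl->G->L'->D->R'->E->plug->F
Char 7 ('F'): step: R->6, L=2; F->plug->E->R->A->L->B->refl->G->L'->D->R'->F->plug->E
Char 8 ('B'): step: R->7, L=2; B->plug->B->R->A->L->B->refl->G->L'->D->R'->H->plug->H

H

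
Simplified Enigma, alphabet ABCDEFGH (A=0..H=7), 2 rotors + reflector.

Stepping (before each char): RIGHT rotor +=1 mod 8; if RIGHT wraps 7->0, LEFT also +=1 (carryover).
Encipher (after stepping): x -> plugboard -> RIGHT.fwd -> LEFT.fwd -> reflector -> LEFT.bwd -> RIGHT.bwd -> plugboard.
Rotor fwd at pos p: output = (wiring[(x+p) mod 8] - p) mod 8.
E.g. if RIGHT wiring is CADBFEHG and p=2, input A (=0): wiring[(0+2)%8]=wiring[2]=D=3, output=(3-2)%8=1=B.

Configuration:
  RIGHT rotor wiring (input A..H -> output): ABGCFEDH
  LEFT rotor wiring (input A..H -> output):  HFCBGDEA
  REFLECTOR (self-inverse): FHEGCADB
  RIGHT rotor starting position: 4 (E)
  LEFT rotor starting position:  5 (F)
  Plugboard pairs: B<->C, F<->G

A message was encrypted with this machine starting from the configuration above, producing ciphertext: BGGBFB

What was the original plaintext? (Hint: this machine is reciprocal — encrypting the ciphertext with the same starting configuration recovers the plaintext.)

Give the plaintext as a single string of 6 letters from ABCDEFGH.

Char 1 ('B'): step: R->5, L=5; B->plug->C->R->C->L->D->refl->G->L'->A->R'->H->plug->H
Char 2 ('G'): step: R->6, L=5; G->plug->F->R->E->L->A->refl->F->L'->F->R'->A->plug->A
Char 3 ('G'): step: R->7, L=5; G->plug->F->R->G->L->E->refl->C->L'->D->R'->E->plug->E
Char 4 ('B'): step: R->0, L->6 (L advanced); B->plug->C->R->G->L->A->refl->F->L'->H->R'->H->plug->H
Char 5 ('F'): step: R->1, L=6; F->plug->G->R->G->L->A->refl->F->L'->H->R'->H->plug->H
Char 6 ('B'): step: R->2, L=6; B->plug->C->R->D->L->H->refl->B->L'->C->R'->D->plug->D

Answer: HAEHHD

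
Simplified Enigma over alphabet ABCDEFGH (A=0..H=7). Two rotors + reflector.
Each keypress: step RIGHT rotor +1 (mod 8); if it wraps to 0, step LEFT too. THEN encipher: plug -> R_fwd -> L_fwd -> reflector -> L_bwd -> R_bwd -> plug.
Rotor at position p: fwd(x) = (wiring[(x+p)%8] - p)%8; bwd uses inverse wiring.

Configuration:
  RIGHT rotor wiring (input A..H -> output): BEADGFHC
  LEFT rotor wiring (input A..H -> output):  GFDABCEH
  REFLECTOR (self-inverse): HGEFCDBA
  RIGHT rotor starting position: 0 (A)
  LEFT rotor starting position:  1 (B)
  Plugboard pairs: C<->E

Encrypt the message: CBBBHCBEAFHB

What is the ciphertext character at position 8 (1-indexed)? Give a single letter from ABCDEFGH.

Char 1 ('C'): step: R->1, L=1; C->plug->E->R->E->L->B->refl->G->L'->G->R'->F->plug->F
Char 2 ('B'): step: R->2, L=1; B->plug->B->R->B->L->C->refl->E->L'->A->R'->F->plug->F
Char 3 ('B'): step: R->3, L=1; B->plug->B->R->D->L->A->refl->H->L'->C->R'->C->plug->E
Char 4 ('B'): step: R->4, L=1; B->plug->B->R->B->L->C->refl->E->L'->A->R'->F->plug->F
Char 5 ('H'): step: R->5, L=1; H->plug->H->R->B->L->C->refl->E->L'->A->R'->A->plug->A
Char 6 ('C'): step: R->6, L=1; C->plug->E->R->C->L->H->refl->A->L'->D->R'->C->plug->E
Char 7 ('B'): step: R->7, L=1; B->plug->B->R->C->L->H->refl->A->L'->D->R'->A->plug->A
Char 8 ('E'): step: R->0, L->2 (L advanced); E->plug->C->R->A->L->B->refl->G->L'->B->R'->A->plug->A

A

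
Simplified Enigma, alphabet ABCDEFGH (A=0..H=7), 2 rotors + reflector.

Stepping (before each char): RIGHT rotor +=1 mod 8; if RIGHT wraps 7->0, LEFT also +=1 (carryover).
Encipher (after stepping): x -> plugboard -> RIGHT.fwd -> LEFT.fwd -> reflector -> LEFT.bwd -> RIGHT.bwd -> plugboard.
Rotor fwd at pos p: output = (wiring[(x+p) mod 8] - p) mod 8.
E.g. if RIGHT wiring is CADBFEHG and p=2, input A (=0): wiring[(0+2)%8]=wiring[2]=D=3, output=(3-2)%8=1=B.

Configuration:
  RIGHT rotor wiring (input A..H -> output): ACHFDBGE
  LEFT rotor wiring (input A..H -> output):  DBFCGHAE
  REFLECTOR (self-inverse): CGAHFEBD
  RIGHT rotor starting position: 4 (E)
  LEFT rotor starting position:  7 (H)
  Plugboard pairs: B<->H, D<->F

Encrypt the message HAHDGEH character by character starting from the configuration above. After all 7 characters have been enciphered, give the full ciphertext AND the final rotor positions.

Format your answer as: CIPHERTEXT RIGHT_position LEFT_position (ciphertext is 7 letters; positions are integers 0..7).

Answer: GEFBHCD 3 0

Derivation:
Char 1 ('H'): step: R->5, L=7; H->plug->B->R->B->L->E->refl->F->L'->A->R'->G->plug->G
Char 2 ('A'): step: R->6, L=7; A->plug->A->R->A->L->F->refl->E->L'->B->R'->E->plug->E
Char 3 ('H'): step: R->7, L=7; H->plug->B->R->B->L->E->refl->F->L'->A->R'->D->plug->F
Char 4 ('D'): step: R->0, L->0 (L advanced); D->plug->F->R->B->L->B->refl->G->L'->E->R'->H->plug->B
Char 5 ('G'): step: R->1, L=0; G->plug->G->R->D->L->C->refl->A->L'->G->R'->B->plug->H
Char 6 ('E'): step: R->2, L=0; E->plug->E->R->E->L->G->refl->B->L'->B->R'->C->plug->C
Char 7 ('H'): step: R->3, L=0; H->plug->B->R->A->L->D->refl->H->L'->F->R'->F->plug->D
Final: ciphertext=GEFBHCD, RIGHT=3, LEFT=0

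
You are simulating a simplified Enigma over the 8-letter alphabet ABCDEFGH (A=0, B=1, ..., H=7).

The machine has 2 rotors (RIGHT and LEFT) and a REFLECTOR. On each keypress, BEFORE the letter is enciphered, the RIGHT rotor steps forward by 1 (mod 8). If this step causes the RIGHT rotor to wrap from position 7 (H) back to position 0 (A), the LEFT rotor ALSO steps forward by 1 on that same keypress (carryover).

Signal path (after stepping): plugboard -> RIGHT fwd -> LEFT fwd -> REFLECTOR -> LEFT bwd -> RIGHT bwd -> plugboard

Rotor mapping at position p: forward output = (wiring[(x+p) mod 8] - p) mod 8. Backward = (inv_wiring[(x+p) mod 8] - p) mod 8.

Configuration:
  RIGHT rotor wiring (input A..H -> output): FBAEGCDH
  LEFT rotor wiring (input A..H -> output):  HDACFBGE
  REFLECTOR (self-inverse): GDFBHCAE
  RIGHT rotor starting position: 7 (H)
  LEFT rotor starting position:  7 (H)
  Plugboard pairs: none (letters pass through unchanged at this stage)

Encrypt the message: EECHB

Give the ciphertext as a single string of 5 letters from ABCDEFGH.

Answer: FDGAA

Derivation:
Char 1 ('E'): step: R->0, L->0 (L advanced); E->plug->E->R->G->L->G->refl->A->L'->C->R'->F->plug->F
Char 2 ('E'): step: R->1, L=0; E->plug->E->R->B->L->D->refl->B->L'->F->R'->D->plug->D
Char 3 ('C'): step: R->2, L=0; C->plug->C->R->E->L->F->refl->C->L'->D->R'->G->plug->G
Char 4 ('H'): step: R->3, L=0; H->plug->H->R->F->L->B->refl->D->L'->B->R'->A->plug->A
Char 5 ('B'): step: R->4, L=0; B->plug->B->R->G->L->G->refl->A->L'->C->R'->A->plug->A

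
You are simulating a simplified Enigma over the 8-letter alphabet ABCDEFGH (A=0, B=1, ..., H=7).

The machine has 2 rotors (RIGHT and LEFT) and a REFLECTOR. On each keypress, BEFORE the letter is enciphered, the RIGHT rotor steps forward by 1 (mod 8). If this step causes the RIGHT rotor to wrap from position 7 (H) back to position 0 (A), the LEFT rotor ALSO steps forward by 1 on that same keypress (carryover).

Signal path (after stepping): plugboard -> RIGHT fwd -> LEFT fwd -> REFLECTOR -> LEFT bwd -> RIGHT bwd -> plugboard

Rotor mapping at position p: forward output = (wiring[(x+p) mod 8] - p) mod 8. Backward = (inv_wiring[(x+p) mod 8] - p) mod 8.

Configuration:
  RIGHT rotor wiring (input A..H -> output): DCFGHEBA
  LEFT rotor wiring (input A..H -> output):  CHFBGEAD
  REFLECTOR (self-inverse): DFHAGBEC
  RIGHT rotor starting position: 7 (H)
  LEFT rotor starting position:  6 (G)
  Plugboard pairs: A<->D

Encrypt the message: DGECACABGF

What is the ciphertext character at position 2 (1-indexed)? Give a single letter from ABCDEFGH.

Char 1 ('D'): step: R->0, L->7 (L advanced); D->plug->A->R->D->L->G->refl->E->L'->A->R'->H->plug->H
Char 2 ('G'): step: R->1, L=7; G->plug->G->R->H->L->B->refl->F->L'->G->R'->D->plug->A

A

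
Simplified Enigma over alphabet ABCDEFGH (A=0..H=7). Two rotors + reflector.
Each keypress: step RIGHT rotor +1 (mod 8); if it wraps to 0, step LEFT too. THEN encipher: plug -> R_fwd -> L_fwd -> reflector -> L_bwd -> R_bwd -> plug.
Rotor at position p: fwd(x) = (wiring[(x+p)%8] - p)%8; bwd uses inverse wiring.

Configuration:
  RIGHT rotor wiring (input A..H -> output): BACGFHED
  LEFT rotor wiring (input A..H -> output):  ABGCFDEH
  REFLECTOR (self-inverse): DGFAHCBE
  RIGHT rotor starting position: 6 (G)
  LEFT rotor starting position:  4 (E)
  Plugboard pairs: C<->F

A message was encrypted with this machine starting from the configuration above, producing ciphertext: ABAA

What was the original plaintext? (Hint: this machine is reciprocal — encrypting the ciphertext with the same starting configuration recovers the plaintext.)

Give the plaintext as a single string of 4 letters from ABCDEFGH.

Char 1 ('A'): step: R->7, L=4; A->plug->A->R->E->L->E->refl->H->L'->B->R'->C->plug->F
Char 2 ('B'): step: R->0, L->5 (L advanced); B->plug->B->R->A->L->G->refl->B->L'->F->R'->E->plug->E
Char 3 ('A'): step: R->1, L=5; A->plug->A->R->H->L->A->refl->D->L'->D->R'->F->plug->C
Char 4 ('A'): step: R->2, L=5; A->plug->A->R->A->L->G->refl->B->L'->F->R'->D->plug->D

Answer: FECD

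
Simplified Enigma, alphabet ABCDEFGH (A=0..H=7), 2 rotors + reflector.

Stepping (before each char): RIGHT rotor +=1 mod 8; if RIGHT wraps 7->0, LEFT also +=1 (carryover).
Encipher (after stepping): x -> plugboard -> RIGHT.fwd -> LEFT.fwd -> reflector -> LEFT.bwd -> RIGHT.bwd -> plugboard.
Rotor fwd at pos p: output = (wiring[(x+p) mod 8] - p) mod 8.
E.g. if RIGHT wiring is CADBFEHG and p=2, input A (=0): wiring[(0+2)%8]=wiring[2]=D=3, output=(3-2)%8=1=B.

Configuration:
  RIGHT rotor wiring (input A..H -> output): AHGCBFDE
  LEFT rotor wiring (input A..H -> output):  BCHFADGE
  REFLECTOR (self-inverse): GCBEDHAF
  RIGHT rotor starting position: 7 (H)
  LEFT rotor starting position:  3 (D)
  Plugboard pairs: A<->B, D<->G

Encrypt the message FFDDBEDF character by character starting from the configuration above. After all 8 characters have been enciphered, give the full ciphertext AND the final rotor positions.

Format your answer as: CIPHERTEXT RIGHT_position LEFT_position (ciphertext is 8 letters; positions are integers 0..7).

Char 1 ('F'): step: R->0, L->4 (L advanced); F->plug->F->R->F->L->G->refl->A->L'->D->R'->G->plug->D
Char 2 ('F'): step: R->1, L=4; F->plug->F->R->C->L->C->refl->B->L'->H->R'->H->plug->H
Char 3 ('D'): step: R->2, L=4; D->plug->G->R->G->L->D->refl->E->L'->A->R'->B->plug->A
Char 4 ('D'): step: R->3, L=4; D->plug->G->R->E->L->F->refl->H->L'->B->R'->E->plug->E
Char 5 ('B'): step: R->4, L=4; B->plug->A->R->F->L->G->refl->A->L'->D->R'->F->plug->F
Char 6 ('E'): step: R->5, L=4; E->plug->E->R->C->L->C->refl->B->L'->H->R'->C->plug->C
Char 7 ('D'): step: R->6, L=4; D->plug->G->R->D->L->A->refl->G->L'->F->R'->A->plug->B
Char 8 ('F'): step: R->7, L=4; F->plug->F->R->C->L->C->refl->B->L'->H->R'->D->plug->G
Final: ciphertext=DHAEFCBG, RIGHT=7, LEFT=4

Answer: DHAEFCBG 7 4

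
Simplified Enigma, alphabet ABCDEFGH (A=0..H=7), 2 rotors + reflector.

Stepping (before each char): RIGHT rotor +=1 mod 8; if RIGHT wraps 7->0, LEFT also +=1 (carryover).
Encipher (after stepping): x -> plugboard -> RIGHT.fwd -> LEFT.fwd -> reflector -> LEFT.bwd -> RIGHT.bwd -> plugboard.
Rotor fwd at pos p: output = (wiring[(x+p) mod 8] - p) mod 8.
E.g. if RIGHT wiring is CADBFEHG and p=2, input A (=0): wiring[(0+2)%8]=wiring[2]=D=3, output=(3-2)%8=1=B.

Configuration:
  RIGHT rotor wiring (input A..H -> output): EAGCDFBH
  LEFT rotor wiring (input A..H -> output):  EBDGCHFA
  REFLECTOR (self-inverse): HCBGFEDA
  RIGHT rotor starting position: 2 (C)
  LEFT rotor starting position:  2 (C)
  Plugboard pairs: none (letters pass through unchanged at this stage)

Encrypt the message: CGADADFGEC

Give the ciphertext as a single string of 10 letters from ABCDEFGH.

Char 1 ('C'): step: R->3, L=2; C->plug->C->R->C->L->A->refl->H->L'->H->R'->A->plug->A
Char 2 ('G'): step: R->4, L=2; G->plug->G->R->C->L->A->refl->H->L'->H->R'->A->plug->A
Char 3 ('A'): step: R->5, L=2; A->plug->A->R->A->L->B->refl->C->L'->G->R'->H->plug->H
Char 4 ('D'): step: R->6, L=2; D->plug->D->R->C->L->A->refl->H->L'->H->R'->H->plug->H
Char 5 ('A'): step: R->7, L=2; A->plug->A->R->A->L->B->refl->C->L'->G->R'->G->plug->G
Char 6 ('D'): step: R->0, L->3 (L advanced); D->plug->D->R->C->L->E->refl->F->L'->E->R'->A->plug->A
Char 7 ('F'): step: R->1, L=3; F->plug->F->R->A->L->D->refl->G->L'->G->R'->G->plug->G
Char 8 ('G'): step: R->2, L=3; G->plug->G->R->C->L->E->refl->F->L'->E->R'->A->plug->A
Char 9 ('E'): step: R->3, L=3; E->plug->E->R->E->L->F->refl->E->L'->C->R'->C->plug->C
Char 10 ('C'): step: R->4, L=3; C->plug->C->R->F->L->B->refl->C->L'->D->R'->D->plug->D

Answer: AAHHGAGACD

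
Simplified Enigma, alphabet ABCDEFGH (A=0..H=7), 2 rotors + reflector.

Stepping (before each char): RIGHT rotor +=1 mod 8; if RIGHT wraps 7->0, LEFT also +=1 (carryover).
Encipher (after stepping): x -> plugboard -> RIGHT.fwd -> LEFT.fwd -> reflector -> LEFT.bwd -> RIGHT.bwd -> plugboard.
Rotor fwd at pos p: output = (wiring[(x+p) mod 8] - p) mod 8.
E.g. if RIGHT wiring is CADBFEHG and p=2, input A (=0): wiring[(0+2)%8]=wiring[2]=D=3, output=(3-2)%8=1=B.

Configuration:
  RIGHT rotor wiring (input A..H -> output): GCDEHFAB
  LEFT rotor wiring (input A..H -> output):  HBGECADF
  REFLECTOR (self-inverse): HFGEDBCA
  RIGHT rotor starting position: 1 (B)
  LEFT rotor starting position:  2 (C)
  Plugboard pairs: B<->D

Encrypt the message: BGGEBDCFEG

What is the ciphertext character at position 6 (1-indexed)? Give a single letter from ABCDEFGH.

Char 1 ('B'): step: R->2, L=2; B->plug->D->R->D->L->G->refl->C->L'->B->R'->A->plug->A
Char 2 ('G'): step: R->3, L=2; G->plug->G->R->H->L->H->refl->A->L'->C->R'->C->plug->C
Char 3 ('G'): step: R->4, L=2; G->plug->G->R->H->L->H->refl->A->L'->C->R'->E->plug->E
Char 4 ('E'): step: R->5, L=2; E->plug->E->R->F->L->D->refl->E->L'->A->R'->A->plug->A
Char 5 ('B'): step: R->6, L=2; B->plug->D->R->E->L->B->refl->F->L'->G->R'->F->plug->F
Char 6 ('D'): step: R->7, L=2; D->plug->B->R->H->L->H->refl->A->L'->C->R'->A->plug->A

A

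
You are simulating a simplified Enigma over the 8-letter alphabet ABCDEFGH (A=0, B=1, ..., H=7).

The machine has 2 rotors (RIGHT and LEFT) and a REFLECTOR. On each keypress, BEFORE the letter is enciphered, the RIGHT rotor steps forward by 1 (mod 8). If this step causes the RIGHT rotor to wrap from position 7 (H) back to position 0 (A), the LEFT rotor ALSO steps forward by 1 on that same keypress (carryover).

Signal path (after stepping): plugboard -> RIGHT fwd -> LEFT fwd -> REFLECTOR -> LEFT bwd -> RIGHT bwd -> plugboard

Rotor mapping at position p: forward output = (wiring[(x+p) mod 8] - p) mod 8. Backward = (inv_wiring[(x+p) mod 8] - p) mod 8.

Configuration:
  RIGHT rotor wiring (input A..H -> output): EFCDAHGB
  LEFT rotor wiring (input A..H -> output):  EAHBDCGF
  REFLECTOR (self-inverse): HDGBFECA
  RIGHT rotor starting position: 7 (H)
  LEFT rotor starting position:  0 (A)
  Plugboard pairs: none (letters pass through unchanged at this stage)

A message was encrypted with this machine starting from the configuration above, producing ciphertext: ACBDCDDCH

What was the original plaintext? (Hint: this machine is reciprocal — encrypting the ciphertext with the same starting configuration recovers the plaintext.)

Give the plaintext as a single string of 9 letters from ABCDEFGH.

Char 1 ('A'): step: R->0, L->1 (L advanced); A->plug->A->R->E->L->B->refl->D->L'->H->R'->F->plug->F
Char 2 ('C'): step: R->1, L=1; C->plug->C->R->C->L->A->refl->H->L'->A->R'->G->plug->G
Char 3 ('B'): step: R->2, L=1; B->plug->B->R->B->L->G->refl->C->L'->D->R'->H->plug->H
Char 4 ('D'): step: R->3, L=1; D->plug->D->R->D->L->C->refl->G->L'->B->R'->F->plug->F
Char 5 ('C'): step: R->4, L=1; C->plug->C->R->C->L->A->refl->H->L'->A->R'->E->plug->E
Char 6 ('D'): step: R->5, L=1; D->plug->D->R->H->L->D->refl->B->L'->E->R'->C->plug->C
Char 7 ('D'): step: R->6, L=1; D->plug->D->R->H->L->D->refl->B->L'->E->R'->E->plug->E
Char 8 ('C'): step: R->7, L=1; C->plug->C->R->G->L->E->refl->F->L'->F->R'->B->plug->B
Char 9 ('H'): step: R->0, L->2 (L advanced); H->plug->H->R->B->L->H->refl->A->L'->D->R'->D->plug->D

Answer: FGHFECEBD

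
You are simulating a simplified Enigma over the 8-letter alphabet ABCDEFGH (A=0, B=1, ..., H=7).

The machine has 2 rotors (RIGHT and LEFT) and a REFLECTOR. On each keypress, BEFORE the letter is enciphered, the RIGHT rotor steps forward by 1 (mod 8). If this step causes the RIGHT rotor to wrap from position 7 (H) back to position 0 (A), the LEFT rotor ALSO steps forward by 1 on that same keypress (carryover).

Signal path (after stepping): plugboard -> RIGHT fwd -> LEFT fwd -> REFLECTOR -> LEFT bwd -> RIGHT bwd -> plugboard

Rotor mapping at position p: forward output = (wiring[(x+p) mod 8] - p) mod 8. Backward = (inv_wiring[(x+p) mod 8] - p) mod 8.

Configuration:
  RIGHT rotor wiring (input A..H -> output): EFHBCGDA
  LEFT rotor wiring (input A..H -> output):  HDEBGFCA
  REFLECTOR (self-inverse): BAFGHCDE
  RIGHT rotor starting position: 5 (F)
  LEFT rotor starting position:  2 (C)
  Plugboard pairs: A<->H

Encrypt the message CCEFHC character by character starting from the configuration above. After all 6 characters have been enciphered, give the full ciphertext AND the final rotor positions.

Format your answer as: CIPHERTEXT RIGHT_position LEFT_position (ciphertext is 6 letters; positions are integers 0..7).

Answer: ADHHAE 3 3

Derivation:
Char 1 ('C'): step: R->6, L=2; C->plug->C->R->G->L->F->refl->C->L'->A->R'->H->plug->A
Char 2 ('C'): step: R->7, L=2; C->plug->C->R->G->L->F->refl->C->L'->A->R'->D->plug->D
Char 3 ('E'): step: R->0, L->3 (L advanced); E->plug->E->R->C->L->C->refl->F->L'->E->R'->A->plug->H
Char 4 ('F'): step: R->1, L=3; F->plug->F->R->C->L->C->refl->F->L'->E->R'->A->plug->H
Char 5 ('H'): step: R->2, L=3; H->plug->A->R->F->L->E->refl->H->L'->D->R'->H->plug->A
Char 6 ('C'): step: R->3, L=3; C->plug->C->R->D->L->H->refl->E->L'->F->R'->E->plug->E
Final: ciphertext=ADHHAE, RIGHT=3, LEFT=3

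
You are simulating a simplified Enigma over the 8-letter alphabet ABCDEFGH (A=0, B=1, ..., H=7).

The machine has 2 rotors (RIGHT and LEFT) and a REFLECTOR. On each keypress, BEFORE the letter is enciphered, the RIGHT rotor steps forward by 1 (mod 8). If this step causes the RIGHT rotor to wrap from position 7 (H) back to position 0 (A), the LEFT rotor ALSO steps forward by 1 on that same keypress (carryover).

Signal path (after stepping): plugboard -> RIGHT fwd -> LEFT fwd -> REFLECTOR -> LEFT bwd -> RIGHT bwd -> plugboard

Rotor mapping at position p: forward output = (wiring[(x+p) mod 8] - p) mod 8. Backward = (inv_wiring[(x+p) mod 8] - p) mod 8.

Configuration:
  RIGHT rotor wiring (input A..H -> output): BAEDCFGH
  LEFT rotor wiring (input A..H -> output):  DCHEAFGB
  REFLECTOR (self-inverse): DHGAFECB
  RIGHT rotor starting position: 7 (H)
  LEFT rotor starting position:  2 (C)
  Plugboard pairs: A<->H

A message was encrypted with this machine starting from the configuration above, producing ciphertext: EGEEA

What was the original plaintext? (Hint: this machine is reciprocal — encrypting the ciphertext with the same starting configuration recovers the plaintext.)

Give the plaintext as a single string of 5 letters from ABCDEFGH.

Char 1 ('E'): step: R->0, L->3 (L advanced); E->plug->E->R->C->L->C->refl->G->L'->E->R'->C->plug->C
Char 2 ('G'): step: R->1, L=3; G->plug->G->R->G->L->H->refl->B->L'->A->R'->H->plug->A
Char 3 ('E'): step: R->2, L=3; E->plug->E->R->E->L->G->refl->C->L'->C->R'->A->plug->H
Char 4 ('E'): step: R->3, L=3; E->plug->E->R->E->L->G->refl->C->L'->C->R'->C->plug->C
Char 5 ('A'): step: R->4, L=3; A->plug->H->R->H->L->E->refl->F->L'->B->R'->B->plug->B

Answer: CAHCB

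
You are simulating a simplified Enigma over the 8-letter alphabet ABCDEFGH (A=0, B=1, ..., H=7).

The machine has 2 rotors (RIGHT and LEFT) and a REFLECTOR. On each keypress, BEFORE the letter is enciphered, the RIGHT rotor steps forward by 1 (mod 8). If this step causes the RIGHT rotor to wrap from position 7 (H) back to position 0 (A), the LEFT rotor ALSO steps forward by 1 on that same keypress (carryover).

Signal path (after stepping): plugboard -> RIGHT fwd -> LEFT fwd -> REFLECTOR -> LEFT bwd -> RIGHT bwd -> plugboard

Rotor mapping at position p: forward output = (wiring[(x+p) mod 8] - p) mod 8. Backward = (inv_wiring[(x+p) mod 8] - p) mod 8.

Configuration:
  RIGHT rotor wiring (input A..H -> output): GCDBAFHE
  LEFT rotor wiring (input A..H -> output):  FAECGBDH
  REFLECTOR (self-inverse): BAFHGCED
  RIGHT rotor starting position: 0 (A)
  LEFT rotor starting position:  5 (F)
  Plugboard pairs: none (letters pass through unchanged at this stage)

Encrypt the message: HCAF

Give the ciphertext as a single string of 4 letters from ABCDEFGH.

Char 1 ('H'): step: R->1, L=5; H->plug->H->R->F->L->H->refl->D->L'->E->R'->E->plug->E
Char 2 ('C'): step: R->2, L=5; C->plug->C->R->G->L->F->refl->C->L'->C->R'->F->plug->F
Char 3 ('A'): step: R->3, L=5; A->plug->A->R->G->L->F->refl->C->L'->C->R'->C->plug->C
Char 4 ('F'): step: R->4, L=5; F->plug->F->R->G->L->F->refl->C->L'->C->R'->E->plug->E

Answer: EFCE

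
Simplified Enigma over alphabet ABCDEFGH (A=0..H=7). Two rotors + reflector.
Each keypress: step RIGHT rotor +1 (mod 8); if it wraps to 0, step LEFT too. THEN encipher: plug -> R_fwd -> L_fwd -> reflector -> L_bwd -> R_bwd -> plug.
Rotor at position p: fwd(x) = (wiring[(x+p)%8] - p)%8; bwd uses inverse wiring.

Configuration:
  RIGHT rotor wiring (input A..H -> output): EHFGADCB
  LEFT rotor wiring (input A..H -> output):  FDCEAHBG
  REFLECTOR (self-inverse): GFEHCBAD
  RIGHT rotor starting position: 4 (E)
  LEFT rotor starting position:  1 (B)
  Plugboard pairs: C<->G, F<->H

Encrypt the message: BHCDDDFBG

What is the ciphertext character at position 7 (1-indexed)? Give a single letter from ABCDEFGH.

Char 1 ('B'): step: R->5, L=1; B->plug->B->R->F->L->A->refl->G->L'->E->R'->C->plug->G
Char 2 ('H'): step: R->6, L=1; H->plug->F->R->A->L->C->refl->E->L'->H->R'->E->plug->E
Char 3 ('C'): step: R->7, L=1; C->plug->G->R->E->L->G->refl->A->L'->F->R'->B->plug->B
Char 4 ('D'): step: R->0, L->2 (L advanced); D->plug->D->R->G->L->D->refl->H->L'->E->R'->A->plug->A
Char 5 ('D'): step: R->1, L=2; D->plug->D->R->H->L->B->refl->F->L'->D->R'->H->plug->F
Char 6 ('D'): step: R->2, L=2; D->plug->D->R->B->L->C->refl->E->L'->F->R'->H->plug->F
Char 7 ('F'): step: R->3, L=2; F->plug->H->R->C->L->G->refl->A->L'->A->R'->C->plug->G

G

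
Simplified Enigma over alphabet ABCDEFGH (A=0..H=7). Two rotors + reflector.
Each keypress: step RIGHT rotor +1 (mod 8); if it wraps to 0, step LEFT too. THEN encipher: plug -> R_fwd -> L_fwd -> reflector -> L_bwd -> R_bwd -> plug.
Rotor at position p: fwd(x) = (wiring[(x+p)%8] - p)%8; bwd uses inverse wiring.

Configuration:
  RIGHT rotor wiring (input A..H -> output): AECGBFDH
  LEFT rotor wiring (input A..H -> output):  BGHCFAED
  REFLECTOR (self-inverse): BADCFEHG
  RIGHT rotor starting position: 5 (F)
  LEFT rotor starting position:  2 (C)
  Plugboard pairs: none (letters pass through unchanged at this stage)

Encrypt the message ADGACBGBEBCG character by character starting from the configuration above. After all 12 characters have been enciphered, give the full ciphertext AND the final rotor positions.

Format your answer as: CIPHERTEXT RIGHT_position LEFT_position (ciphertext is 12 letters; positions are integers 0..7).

Char 1 ('A'): step: R->6, L=2; A->plug->A->R->F->L->B->refl->A->L'->B->R'->B->plug->B
Char 2 ('D'): step: R->7, L=2; D->plug->D->R->D->L->G->refl->H->L'->G->R'->G->plug->G
Char 3 ('G'): step: R->0, L->3 (L advanced); G->plug->G->R->D->L->B->refl->A->L'->E->R'->B->plug->B
Char 4 ('A'): step: R->1, L=3; A->plug->A->R->D->L->B->refl->A->L'->E->R'->E->plug->E
Char 5 ('C'): step: R->2, L=3; C->plug->C->R->H->L->E->refl->F->L'->C->R'->H->plug->H
Char 6 ('B'): step: R->3, L=3; B->plug->B->R->G->L->D->refl->C->L'->B->R'->G->plug->G
Char 7 ('G'): step: R->4, L=3; G->plug->G->R->G->L->D->refl->C->L'->B->R'->B->plug->B
Char 8 ('B'): step: R->5, L=3; B->plug->B->R->G->L->D->refl->C->L'->B->R'->G->plug->G
Char 9 ('E'): step: R->6, L=3; E->plug->E->R->E->L->A->refl->B->L'->D->R'->G->plug->G
Char 10 ('B'): step: R->7, L=3; B->plug->B->R->B->L->C->refl->D->L'->G->R'->G->plug->G
Char 11 ('C'): step: R->0, L->4 (L advanced); C->plug->C->R->C->L->A->refl->B->L'->A->R'->A->plug->A
Char 12 ('G'): step: R->1, L=4; G->plug->G->R->G->L->D->refl->C->L'->F->R'->C->plug->C
Final: ciphertext=BGBEHGBGGGAC, RIGHT=1, LEFT=4

Answer: BGBEHGBGGGAC 1 4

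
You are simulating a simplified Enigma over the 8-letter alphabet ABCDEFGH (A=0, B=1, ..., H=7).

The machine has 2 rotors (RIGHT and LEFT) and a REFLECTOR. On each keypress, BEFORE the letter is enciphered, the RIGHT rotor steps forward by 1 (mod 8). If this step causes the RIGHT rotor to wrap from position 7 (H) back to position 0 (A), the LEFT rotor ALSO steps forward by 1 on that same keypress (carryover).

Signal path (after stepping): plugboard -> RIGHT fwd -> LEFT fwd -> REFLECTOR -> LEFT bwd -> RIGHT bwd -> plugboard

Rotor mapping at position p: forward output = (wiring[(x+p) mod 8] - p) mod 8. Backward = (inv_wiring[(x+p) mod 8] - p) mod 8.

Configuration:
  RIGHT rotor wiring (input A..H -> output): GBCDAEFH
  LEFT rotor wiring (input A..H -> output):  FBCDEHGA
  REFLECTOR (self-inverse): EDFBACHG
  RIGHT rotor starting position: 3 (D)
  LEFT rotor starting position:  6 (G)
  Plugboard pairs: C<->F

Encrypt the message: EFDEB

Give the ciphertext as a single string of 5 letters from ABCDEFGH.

Char 1 ('E'): step: R->4, L=6; E->plug->E->R->C->L->H->refl->G->L'->G->R'->G->plug->G
Char 2 ('F'): step: R->5, L=6; F->plug->C->R->C->L->H->refl->G->L'->G->R'->G->plug->G
Char 3 ('D'): step: R->6, L=6; D->plug->D->R->D->L->D->refl->B->L'->H->R'->A->plug->A
Char 4 ('E'): step: R->7, L=6; E->plug->E->R->E->L->E->refl->A->L'->A->R'->A->plug->A
Char 5 ('B'): step: R->0, L->7 (L advanced); B->plug->B->R->B->L->G->refl->H->L'->H->R'->H->plug->H

Answer: GGAAH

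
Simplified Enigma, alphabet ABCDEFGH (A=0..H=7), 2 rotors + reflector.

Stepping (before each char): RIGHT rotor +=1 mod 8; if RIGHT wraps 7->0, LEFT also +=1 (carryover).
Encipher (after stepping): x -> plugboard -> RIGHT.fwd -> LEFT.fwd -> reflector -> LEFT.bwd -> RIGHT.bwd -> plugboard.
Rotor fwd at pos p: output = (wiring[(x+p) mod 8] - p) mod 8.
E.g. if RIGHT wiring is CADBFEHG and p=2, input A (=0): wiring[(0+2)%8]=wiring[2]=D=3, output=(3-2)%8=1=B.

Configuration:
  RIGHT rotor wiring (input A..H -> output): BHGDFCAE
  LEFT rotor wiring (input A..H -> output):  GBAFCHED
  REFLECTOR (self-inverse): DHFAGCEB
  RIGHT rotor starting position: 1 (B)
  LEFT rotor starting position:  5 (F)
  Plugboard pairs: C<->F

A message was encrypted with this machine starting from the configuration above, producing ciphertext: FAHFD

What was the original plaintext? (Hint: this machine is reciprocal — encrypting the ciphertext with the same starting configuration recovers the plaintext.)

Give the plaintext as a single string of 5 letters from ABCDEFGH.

Char 1 ('F'): step: R->2, L=5; F->plug->C->R->D->L->B->refl->H->L'->B->R'->B->plug->B
Char 2 ('A'): step: R->3, L=5; A->plug->A->R->A->L->C->refl->F->L'->H->R'->C->plug->F
Char 3 ('H'): step: R->4, L=5; H->plug->H->R->H->L->F->refl->C->L'->A->R'->D->plug->D
Char 4 ('F'): step: R->5, L=5; F->plug->C->R->H->L->F->refl->C->L'->A->R'->H->plug->H
Char 5 ('D'): step: R->6, L=5; D->plug->D->R->B->L->H->refl->B->L'->D->R'->C->plug->F

Answer: BFDHF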